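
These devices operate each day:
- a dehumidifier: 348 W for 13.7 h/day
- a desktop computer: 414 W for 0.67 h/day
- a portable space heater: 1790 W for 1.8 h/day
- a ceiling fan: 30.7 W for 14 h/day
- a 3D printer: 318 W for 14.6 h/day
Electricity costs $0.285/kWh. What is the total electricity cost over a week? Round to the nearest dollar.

dehumidifier: 348 W × 13.7 h × 7 d = 33,373 Wh = 33.37 kWh
desktop computer: 414 W × 0.67 h × 7 d = 1,942 Wh = 1.942 kWh
portable space heater: 1790 W × 1.8 h × 7 d = 22,554 Wh = 22.55 kWh
ceiling fan: 30.7 W × 14 h × 7 d = 3,009 Wh = 3.009 kWh
3D printer: 318 W × 14.6 h × 7 d = 32,500 Wh = 32.5 kWh
Total energy = 33.37 + 1.942 + 22.55 + 3.009 + 32.5 = 93.38 kWh
Cost = 93.38 kWh × $0.285 = $26.61 ≈ $27

$27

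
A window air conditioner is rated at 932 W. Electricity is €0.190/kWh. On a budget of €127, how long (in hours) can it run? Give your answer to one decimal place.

Energy budget = €127 / €0.190 per kWh = 668.4 kWh = 668,421 Wh
Runtime = 668,421 Wh / 932 W = 717.2 h

717.2 h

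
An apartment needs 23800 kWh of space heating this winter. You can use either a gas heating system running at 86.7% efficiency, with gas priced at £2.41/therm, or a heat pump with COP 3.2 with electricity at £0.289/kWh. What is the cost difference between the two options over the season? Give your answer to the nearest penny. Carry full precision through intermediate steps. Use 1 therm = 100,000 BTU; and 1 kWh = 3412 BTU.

Heat load = 23800 kWh × 3412 = 81,205,600 BTU
Gas: input = 81,205,600 / 0.867 = 93,662,745 BTU = 936.6 therm → 936.6 × £2.41 = £2,257.27
Heat pump: 81,205,600 BTU / 3412 = 23,800 kWh heat; / 3.2 = 7,438 kWh in → × £0.289 = £2,149.44
Difference = |£2,257.27 − £2,149.44| = £107.83

£107.83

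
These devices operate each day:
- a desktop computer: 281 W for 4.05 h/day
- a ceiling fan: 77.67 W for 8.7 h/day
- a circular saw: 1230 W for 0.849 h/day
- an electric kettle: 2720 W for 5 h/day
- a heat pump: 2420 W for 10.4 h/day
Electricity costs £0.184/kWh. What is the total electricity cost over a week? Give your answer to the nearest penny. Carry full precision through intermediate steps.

£53.61

desktop computer: 281 W × 4.05 h × 7 d = 7,966 Wh = 7.966 kWh
ceiling fan: 77.67 W × 8.7 h × 7 d = 4,730 Wh = 4.73 kWh
circular saw: 1230 W × 0.849 h × 7 d = 7,310 Wh = 7.31 kWh
electric kettle: 2720 W × 5 h × 7 d = 95,200 Wh = 95.2 kWh
heat pump: 2420 W × 10.4 h × 7 d = 176,176 Wh = 176.2 kWh
Total energy = 7.966 + 4.73 + 7.31 + 95.2 + 176.2 = 291.4 kWh
Cost = 291.4 kWh × £0.184 = £53.61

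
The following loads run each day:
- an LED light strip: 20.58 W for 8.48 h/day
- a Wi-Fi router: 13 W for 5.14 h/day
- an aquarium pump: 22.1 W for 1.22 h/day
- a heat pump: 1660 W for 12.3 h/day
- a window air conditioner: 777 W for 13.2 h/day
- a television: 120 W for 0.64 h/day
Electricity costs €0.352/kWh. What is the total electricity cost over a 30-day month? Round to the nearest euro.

€328

LED light strip: 20.58 W × 8.48 h × 30 d = 5,236 Wh = 5.236 kWh
Wi-Fi router: 13 W × 5.14 h × 30 d = 2,005 Wh = 2.005 kWh
aquarium pump: 22.1 W × 1.22 h × 30 d = 809 Wh = 0.8089 kWh
heat pump: 1660 W × 12.3 h × 30 d = 612,540 Wh = 612.5 kWh
window air conditioner: 777 W × 13.2 h × 30 d = 307,692 Wh = 307.7 kWh
television: 120 W × 0.64 h × 30 d = 2,304 Wh = 2.304 kWh
Total energy = 5.236 + 2.005 + 0.8089 + 612.5 + 307.7 + 2.304 = 930.6 kWh
Cost = 930.6 kWh × €0.352 = €327.57 ≈ €328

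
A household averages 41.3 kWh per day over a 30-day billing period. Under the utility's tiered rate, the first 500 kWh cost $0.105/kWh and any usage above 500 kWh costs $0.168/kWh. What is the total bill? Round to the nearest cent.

$176.65

Usage = 41.3 kWh/day × 30 days = 1239 kWh
First 500 kWh × $0.105 = $52.50
Remaining 739 kWh × $0.168 = $124.15
Total = $176.65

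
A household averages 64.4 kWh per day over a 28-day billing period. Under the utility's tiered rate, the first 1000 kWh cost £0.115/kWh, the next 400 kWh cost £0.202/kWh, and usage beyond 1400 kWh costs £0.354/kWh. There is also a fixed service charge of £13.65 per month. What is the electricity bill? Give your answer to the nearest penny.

£352.18

Usage = 64.4 kWh/day × 28 days = 1803.2 kWh
First 1000 kWh × £0.115 = £115.00
Next 400 kWh × £0.202 = £80.80
Remaining 403.2 kWh × £0.354 = £142.73
Energy charge = £338.53; + service £13.65 = £352.18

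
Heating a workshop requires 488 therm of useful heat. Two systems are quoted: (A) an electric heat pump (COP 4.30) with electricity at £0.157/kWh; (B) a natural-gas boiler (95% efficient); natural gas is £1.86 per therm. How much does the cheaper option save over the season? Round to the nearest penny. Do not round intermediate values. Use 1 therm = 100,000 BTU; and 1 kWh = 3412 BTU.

Heat load = 488 therm × 100,000 = 48,800,000 BTU
Gas: input = 48,800,000 / 0.95 = 51,368,421 BTU = 513.7 therm → 513.7 × £1.86 = £955.45
Heat pump: 48,800,000 BTU / 3412 = 14,300 kWh heat; / 4.30 = 3,326 kWh in → × £0.157 = £522.21
Difference = |£955.45 − £522.21| = £433.25

£433.25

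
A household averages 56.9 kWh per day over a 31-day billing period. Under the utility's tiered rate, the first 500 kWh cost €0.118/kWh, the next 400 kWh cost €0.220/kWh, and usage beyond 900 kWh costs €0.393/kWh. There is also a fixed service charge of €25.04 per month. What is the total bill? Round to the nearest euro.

€512

Usage = 56.9 kWh/day × 31 days = 1763.9 kWh
First 500 kWh × €0.118 = €59.00
Next 400 kWh × €0.220 = €88.00
Remaining 863.9 kWh × €0.393 = €339.51
Energy charge = €486.51; + service €25.04 = €511.55 ≈ €512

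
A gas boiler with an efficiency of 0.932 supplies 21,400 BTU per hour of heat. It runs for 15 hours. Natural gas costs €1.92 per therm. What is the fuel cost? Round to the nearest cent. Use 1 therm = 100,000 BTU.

Heat delivered = 21,400 BTU/h × 15 h = 321,000 BTU
Gas input = 321,000 / 0.932 = 344,421 BTU
= 344,421 / 100,000 = 3.444 therm
Cost = 3.444 × €1.92/therm = €6.61

€6.61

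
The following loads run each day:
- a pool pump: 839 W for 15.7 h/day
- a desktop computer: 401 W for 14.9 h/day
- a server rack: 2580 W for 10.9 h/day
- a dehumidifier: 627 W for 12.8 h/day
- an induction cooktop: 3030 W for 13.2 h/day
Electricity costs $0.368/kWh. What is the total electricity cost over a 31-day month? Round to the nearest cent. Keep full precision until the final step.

pool pump: 839 W × 15.7 h × 31 d = 408,341 Wh = 408.3 kWh
desktop computer: 401 W × 14.9 h × 31 d = 185,222 Wh = 185.2 kWh
server rack: 2580 W × 10.9 h × 31 d = 871,782 Wh = 871.8 kWh
dehumidifier: 627 W × 12.8 h × 31 d = 248,794 Wh = 248.8 kWh
induction cooktop: 3030 W × 13.2 h × 31 d = 1,239,876 Wh = 1,240 kWh
Total energy = 408.3 + 185.2 + 871.8 + 248.8 + 1,240 = 2,954 kWh
Cost = 2,954 kWh × $0.368 = $1,087.08

$1087.08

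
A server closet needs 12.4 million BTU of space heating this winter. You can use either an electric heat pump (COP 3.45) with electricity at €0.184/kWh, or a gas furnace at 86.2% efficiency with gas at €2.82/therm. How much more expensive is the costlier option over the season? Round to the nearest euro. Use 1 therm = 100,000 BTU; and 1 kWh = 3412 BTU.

€212

Heat load = 12.4 × 10⁶ BTU = 12,400,000 BTU
Gas: input = 12,400,000 / 0.862 = 14,385,151 BTU = 143.9 therm → 143.9 × €2.82 = €405.66
Heat pump: 12,400,000 BTU / 3412 = 3,634 kWh heat; / 3.45 = 1,053 kWh in → × €0.184 = €193.83
Difference = |€405.66 − €193.83| = €211.84 ≈ €212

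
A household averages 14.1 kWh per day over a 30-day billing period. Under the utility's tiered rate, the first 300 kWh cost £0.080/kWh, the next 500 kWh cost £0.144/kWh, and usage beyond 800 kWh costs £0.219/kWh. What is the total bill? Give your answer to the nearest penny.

£41.71

Usage = 14.1 kWh/day × 30 days = 423 kWh
First 300 kWh × £0.080 = £24.00
Next 123 kWh × £0.144 = £17.71
Remaining tier: 0 kWh (not reached)
Total = £41.71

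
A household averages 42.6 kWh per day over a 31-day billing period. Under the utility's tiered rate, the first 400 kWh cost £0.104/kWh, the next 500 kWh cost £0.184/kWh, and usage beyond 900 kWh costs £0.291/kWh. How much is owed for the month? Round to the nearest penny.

£255.99

Usage = 42.6 kWh/day × 31 days = 1320.6 kWh
First 400 kWh × £0.104 = £41.60
Next 500 kWh × £0.184 = £92.00
Remaining 420.6 kWh × £0.291 = £122.39
Total = £255.99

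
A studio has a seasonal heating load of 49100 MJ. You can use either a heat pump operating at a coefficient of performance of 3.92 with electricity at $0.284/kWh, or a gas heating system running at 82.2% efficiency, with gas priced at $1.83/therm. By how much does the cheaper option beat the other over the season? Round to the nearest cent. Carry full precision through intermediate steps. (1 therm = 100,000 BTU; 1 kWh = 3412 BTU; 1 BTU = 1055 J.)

Heat load = 49100 MJ = 49,100,000,000 J / 1055 = 46,540,284 BTU
Gas: input = 46,540,284 / 0.822 = 56,618,351 BTU = 566.2 therm → 566.2 × $1.83 = $1,036.12
Heat pump: 46,540,284 BTU / 3412 = 13,640 kWh heat; / 3.92 = 3,480 kWh in → × $0.284 = $988.22
Difference = |$1,036.12 − $988.22| = $47.90

$47.90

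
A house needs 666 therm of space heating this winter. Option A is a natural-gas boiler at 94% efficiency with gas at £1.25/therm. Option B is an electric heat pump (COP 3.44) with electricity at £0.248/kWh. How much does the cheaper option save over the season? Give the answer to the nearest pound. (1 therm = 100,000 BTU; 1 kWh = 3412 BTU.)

Heat load = 666 therm × 100,000 = 66,600,000 BTU
Gas: input = 66,600,000 / 0.94 = 70,851,064 BTU = 708.5 therm → 708.5 × £1.25 = £885.64
Heat pump: 66,600,000 BTU / 3412 = 19,520 kWh heat; / 3.44 = 5,674 kWh in → × £0.248 = £1,407.21
Difference = |£885.64 − £1,407.21| = £521.57 ≈ £522

£522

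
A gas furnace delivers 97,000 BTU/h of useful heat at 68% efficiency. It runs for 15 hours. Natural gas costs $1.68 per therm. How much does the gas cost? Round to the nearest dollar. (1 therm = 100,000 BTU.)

$36

Heat delivered = 97,000 BTU/h × 15 h = 1,455,000 BTU
Gas input = 1,455,000 / 0.68 = 2,139,706 BTU
= 2,139,706 / 100,000 = 21.4 therm
Cost = 21.4 × $1.68/therm = $35.95 ≈ $36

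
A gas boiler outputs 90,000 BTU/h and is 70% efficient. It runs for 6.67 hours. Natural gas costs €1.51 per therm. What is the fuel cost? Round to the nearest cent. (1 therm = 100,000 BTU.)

€12.95

Heat delivered = 90,000 BTU/h × 6.67 h = 600,300 BTU
Gas input = 600,300 / 0.70 = 857,571 BTU
= 857,571 / 100,000 = 8.576 therm
Cost = 8.576 × €1.51/therm = €12.95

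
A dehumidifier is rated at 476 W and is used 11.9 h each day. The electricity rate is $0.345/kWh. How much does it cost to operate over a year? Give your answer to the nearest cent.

Energy = 476 W × 11.9 h/day × 365 days = 2,067,506 Wh = 2,068 kWh
Cost = 2,068 kWh × $0.345/kWh = $713.29

$713.29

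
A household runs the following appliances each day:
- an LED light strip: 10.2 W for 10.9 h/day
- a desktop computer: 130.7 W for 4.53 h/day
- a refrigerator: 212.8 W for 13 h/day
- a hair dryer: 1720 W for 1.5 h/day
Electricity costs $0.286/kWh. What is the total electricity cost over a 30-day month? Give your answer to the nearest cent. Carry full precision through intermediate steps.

$51.91

LED light strip: 10.2 W × 10.9 h × 30 d = 3,335 Wh = 3.335 kWh
desktop computer: 130.7 W × 4.53 h × 30 d = 17,762 Wh = 17.76 kWh
refrigerator: 212.8 W × 13 h × 30 d = 82,992 Wh = 82.99 kWh
hair dryer: 1720 W × 1.5 h × 30 d = 77,400 Wh = 77.4 kWh
Total energy = 3.335 + 17.76 + 82.99 + 77.4 = 181.5 kWh
Cost = 181.5 kWh × $0.286 = $51.91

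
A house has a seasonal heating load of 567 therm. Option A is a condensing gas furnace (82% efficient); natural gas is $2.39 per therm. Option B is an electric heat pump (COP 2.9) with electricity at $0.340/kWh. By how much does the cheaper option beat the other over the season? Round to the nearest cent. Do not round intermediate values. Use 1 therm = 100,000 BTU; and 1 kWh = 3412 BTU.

Heat load = 567 therm × 100,000 = 56,700,000 BTU
Gas: input = 56,700,000 / 0.82 = 69,146,341 BTU = 691.5 therm → 691.5 × $2.39 = $1,652.60
Heat pump: 56,700,000 BTU / 3412 = 16,620 kWh heat; / 2.9 = 5,730 kWh in → × $0.340 = $1,948.30
Difference = |$1,652.60 − $1,948.30| = $295.70

$295.70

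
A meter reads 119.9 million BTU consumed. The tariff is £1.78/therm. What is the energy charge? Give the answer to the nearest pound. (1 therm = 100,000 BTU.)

119.9 million BTU × (10 therm/million BTU) = 1,199 therm
Cost = 1,199 therm × £1.78/therm = £2,134.22 ≈ £2134

£2134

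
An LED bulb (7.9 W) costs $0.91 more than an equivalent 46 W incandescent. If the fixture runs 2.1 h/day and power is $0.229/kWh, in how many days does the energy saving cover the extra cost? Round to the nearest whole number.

50 days

Power saved = 46 − 7.9 = 38.1 W
Daily energy saved = 38.1 W × 2.1 h = 80.01 Wh = 0.08001 kWh
Daily savings = 0.08001 × $0.229 = $0.0183
Payback = $0.91 / $0.0183 per day = 49.67 days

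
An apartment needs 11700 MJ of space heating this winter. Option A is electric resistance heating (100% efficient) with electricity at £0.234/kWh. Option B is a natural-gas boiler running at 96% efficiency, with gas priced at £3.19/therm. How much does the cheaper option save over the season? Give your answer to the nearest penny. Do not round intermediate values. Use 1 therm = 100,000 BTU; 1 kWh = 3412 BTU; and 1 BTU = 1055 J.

Heat load = 11700 MJ = 11,700,000,000 J / 1055 = 11,090,047 BTU
Gas: input = 11,090,047 / 0.960 = 11,552,133 BTU = 115.5 therm → 115.5 × £3.19 = £368.51
Electric: 11,090,047 BTU / 3412 = 3,250 kWh → × £0.234 = £760.57
Difference = |£368.51 − £760.57| = £392.06

£392.06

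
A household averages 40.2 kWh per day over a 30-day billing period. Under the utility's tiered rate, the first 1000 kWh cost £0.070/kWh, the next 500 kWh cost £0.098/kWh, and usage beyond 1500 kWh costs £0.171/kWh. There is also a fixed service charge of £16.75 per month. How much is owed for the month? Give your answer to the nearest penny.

£106.94

Usage = 40.2 kWh/day × 30 days = 1206 kWh
First 1000 kWh × £0.070 = £70.00
Next 206 kWh × £0.098 = £20.19
Remaining tier: 0 kWh (not reached)
Energy charge = £90.19; + service £16.75 = £106.94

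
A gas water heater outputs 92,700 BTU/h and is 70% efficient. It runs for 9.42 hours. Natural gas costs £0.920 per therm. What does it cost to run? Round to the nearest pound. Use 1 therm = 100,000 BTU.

£11

Heat delivered = 92,700 BTU/h × 9.42 h = 873,234 BTU
Gas input = 873,234 / 0.70 = 1,247,477 BTU
= 1,247,477 / 100,000 = 12.47 therm
Cost = 12.47 × £0.920/therm = £11.48 ≈ £11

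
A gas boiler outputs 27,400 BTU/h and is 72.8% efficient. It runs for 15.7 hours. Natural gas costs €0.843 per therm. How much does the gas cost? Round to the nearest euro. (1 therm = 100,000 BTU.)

€5

Heat delivered = 27,400 BTU/h × 15.7 h = 430,180 BTU
Gas input = 430,180 / 0.728 = 590,907 BTU
= 590,907 / 100,000 = 5.909 therm
Cost = 5.909 × €0.843/therm = €4.98 ≈ €5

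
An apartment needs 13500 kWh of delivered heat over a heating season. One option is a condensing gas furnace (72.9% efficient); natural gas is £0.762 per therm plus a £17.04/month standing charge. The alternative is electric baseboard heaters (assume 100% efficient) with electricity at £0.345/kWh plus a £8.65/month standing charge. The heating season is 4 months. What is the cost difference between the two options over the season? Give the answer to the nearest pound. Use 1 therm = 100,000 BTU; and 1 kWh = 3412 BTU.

£4142

Heat load = 13500 kWh × 3412 = 46,062,000 BTU
Gas: input = 46,062,000 / 0.729 = 63,185,185 BTU = 631.9 therm → 631.9 × £0.762 = £481.47; + 4 × £17.04 standing = £549.63
Electric: 46,062,000 BTU / 3412 = 13,500 kWh → × £0.345 = £4,657.50; + 4 × £8.65 standing = £4,692.10
Difference = |£549.63 − £4,692.10| = £4,142.47 ≈ £4142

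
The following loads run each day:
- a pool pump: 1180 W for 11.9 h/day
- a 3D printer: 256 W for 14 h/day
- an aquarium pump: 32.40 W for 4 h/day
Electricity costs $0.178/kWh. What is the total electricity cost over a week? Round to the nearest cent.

$22.12

pool pump: 1180 W × 11.9 h × 7 d = 98,294 Wh = 98.29 kWh
3D printer: 256 W × 14 h × 7 d = 25,088 Wh = 25.09 kWh
aquarium pump: 32.40 W × 4 h × 7 d = 907 Wh = 0.9072 kWh
Total energy = 98.29 + 25.09 + 0.9072 = 124.3 kWh
Cost = 124.3 kWh × $0.178 = $22.12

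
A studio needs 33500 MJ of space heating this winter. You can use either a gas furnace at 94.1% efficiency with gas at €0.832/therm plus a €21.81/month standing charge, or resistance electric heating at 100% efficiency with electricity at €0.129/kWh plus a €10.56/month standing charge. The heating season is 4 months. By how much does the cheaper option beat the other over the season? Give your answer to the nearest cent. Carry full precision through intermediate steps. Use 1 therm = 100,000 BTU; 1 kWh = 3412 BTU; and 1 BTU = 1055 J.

€874.78

Heat load = 33500 MJ = 33,500,000,000 J / 1055 = 31,753,555 BTU
Gas: input = 31,753,555 / 0.941 = 33,744,479 BTU = 337.4 therm → 337.4 × €0.832 = €280.75; + 4 × €21.81 standing = €367.99
Electric: 31,753,555 BTU / 3412 = 9,306 kWh → × €0.129 = €1,200.53; + 4 × €10.56 standing = €1,242.77
Difference = |€367.99 − €1,242.77| = €874.78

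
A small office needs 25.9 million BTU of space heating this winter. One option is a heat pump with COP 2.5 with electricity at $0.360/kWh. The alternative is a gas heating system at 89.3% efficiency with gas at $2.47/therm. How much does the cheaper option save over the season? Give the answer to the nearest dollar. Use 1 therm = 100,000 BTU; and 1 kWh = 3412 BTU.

Heat load = 25.9 × 10⁶ BTU = 25,900,000 BTU
Gas: input = 25,900,000 / 0.893 = 29,003,359 BTU = 290 therm → 290 × $2.47 = $716.38
Heat pump: 25,900,000 BTU / 3412 = 7,591 kWh heat; / 2.5 = 3,036 kWh in → × $0.360 = $1,093.08
Difference = |$716.38 − $1,093.08| = $376.70 ≈ $377

$377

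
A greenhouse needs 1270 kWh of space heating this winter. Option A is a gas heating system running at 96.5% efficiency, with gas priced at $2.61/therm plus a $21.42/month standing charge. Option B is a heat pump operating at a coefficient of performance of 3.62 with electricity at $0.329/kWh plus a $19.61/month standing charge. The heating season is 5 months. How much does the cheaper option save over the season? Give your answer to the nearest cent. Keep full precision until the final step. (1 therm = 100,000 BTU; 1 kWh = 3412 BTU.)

$10.83

Heat load = 1270 kWh × 3412 = 4,333,240 BTU
Gas: input = 4,333,240 / 0.965 = 4,490,404 BTU = 44.9 therm → 44.9 × $2.61 = $117.20; + 5 × $21.42 standing = $224.30
Heat pump: 4,333,240 BTU / 3412 = 1,270 kWh heat; / 3.62 = 350.8 kWh in → × $0.329 = $115.42; + 5 × $19.61 standing = $213.47
Difference = |$224.30 − $213.47| = $10.83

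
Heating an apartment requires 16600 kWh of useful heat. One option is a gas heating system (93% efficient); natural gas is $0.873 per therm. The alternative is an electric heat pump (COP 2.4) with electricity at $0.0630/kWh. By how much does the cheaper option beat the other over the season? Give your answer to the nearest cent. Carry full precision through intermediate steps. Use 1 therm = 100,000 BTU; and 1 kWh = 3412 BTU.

Heat load = 16600 kWh × 3412 = 56,639,200 BTU
Gas: input = 56,639,200 / 0.93 = 60,902,366 BTU = 609 therm → 609 × $0.873 = $531.68
Heat pump: 56,639,200 BTU / 3412 = 16,600 kWh heat; / 2.4 = 6,917 kWh in → × $0.0630 = $435.75
Difference = |$531.68 − $435.75| = $95.93

$95.93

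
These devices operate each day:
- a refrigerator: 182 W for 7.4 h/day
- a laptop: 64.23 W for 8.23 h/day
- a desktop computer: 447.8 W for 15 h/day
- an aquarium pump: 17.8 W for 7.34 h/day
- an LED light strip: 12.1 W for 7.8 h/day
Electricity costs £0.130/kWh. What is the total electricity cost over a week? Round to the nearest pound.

£8

refrigerator: 182 W × 7.4 h × 7 d = 9,428 Wh = 9.428 kWh
laptop: 64.23 W × 8.23 h × 7 d = 3,700 Wh = 3.7 kWh
desktop computer: 447.8 W × 15 h × 7 d = 47,019 Wh = 47.02 kWh
aquarium pump: 17.8 W × 7.34 h × 7 d = 915 Wh = 0.9146 kWh
LED light strip: 12.1 W × 7.8 h × 7 d = 661 Wh = 0.6607 kWh
Total energy = 9.428 + 3.7 + 47.02 + 0.9146 + 0.6607 = 61.72 kWh
Cost = 61.72 kWh × £0.130 = £8.02 ≈ £8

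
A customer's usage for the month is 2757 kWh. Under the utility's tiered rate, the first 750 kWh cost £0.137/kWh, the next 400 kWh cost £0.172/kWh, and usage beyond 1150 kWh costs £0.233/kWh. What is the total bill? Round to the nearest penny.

First 750 kWh × £0.137 = £102.75
Next 400 kWh × £0.172 = £68.80
Remaining 1607 kWh × £0.233 = £374.43
Total = £545.98

£545.98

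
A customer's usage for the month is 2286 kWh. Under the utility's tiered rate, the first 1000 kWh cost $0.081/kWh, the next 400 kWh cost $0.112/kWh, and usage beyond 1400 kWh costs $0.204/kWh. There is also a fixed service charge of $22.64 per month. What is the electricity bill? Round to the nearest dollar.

$329

First 1000 kWh × $0.081 = $81.00
Next 400 kWh × $0.112 = $44.80
Remaining 886 kWh × $0.204 = $180.74
Energy charge = $306.54; + service $22.64 = $329.18 ≈ $329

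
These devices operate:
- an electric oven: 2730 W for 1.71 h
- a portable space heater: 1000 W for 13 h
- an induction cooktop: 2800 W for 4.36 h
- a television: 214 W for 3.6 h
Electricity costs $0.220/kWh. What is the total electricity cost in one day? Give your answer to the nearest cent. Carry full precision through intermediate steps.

$6.74

electric oven: 2730 W × 1.71 h = 4,668 Wh = 4.668 kWh
portable space heater: 1000 W × 13 h = 13,000 Wh = 13 kWh
induction cooktop: 2800 W × 4.36 h = 12,208 Wh = 12.21 kWh
television: 214 W × 3.6 h = 770 Wh = 0.7704 kWh
Total energy = 4.668 + 13 + 12.21 + 0.7704 = 30.65 kWh
Cost = 30.65 kWh × $0.220 = $6.74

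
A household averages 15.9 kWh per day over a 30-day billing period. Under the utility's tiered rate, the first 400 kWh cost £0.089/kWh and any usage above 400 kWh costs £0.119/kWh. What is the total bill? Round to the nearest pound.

Usage = 15.9 kWh/day × 30 days = 477 kWh
First 400 kWh × £0.089 = £35.60
Remaining 77 kWh × £0.119 = £9.16
Total = £44.76 ≈ £45

£45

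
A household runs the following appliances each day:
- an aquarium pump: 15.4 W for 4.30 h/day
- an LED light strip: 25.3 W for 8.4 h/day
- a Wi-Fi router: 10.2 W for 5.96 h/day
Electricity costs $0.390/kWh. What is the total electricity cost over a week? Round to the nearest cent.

$0.93

aquarium pump: 15.4 W × 4.30 h × 7 d = 464 Wh = 0.4635 kWh
LED light strip: 25.3 W × 8.4 h × 7 d = 1,488 Wh = 1.488 kWh
Wi-Fi router: 10.2 W × 5.96 h × 7 d = 426 Wh = 0.4255 kWh
Total energy = 0.4635 + 1.488 + 0.4255 = 2.377 kWh
Cost = 2.377 kWh × $0.390 = $0.93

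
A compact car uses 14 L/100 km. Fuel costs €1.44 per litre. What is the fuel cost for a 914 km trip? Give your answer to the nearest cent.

Fuel = 14 L/100 km × 914 km / 100 = 128 L
Cost = 128 L × €1.44/L = €184.26

€184.26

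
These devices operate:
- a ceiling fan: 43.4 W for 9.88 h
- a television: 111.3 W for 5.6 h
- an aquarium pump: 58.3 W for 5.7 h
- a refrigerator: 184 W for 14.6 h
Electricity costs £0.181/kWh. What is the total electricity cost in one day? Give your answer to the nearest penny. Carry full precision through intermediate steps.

ceiling fan: 43.4 W × 9.88 h = 429 Wh = 0.4288 kWh
television: 111.3 W × 5.6 h = 623 Wh = 0.6233 kWh
aquarium pump: 58.3 W × 5.7 h = 332 Wh = 0.3323 kWh
refrigerator: 184 W × 14.6 h = 2,686 Wh = 2.686 kWh
Total energy = 0.4288 + 0.6233 + 0.3323 + 2.686 = 4.071 kWh
Cost = 4.071 kWh × £0.181 = £0.74

£0.74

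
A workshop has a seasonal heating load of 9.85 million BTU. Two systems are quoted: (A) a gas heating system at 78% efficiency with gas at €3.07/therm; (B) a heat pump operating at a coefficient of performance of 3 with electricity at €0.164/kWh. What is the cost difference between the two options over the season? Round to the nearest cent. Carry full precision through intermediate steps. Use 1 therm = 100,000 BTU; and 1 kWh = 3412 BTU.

Heat load = 9.85 × 10⁶ BTU = 9,850,000 BTU
Gas: input = 9,850,000 / 0.78 = 12,628,205 BTU = 126.3 therm → 126.3 × €3.07 = €387.69
Heat pump: 9,850,000 BTU / 3412 = 2,887 kWh heat; / 3 = 962.3 kWh in → × €0.164 = €157.82
Difference = |€387.69 − €157.82| = €229.87

€229.87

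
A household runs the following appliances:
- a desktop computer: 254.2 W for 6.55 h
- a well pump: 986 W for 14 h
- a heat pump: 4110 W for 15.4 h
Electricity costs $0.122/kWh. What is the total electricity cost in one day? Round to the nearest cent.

$9.61

desktop computer: 254.2 W × 6.55 h = 1,665 Wh = 1.665 kWh
well pump: 986 W × 14 h = 13,804 Wh = 13.8 kWh
heat pump: 4110 W × 15.4 h = 63,294 Wh = 63.29 kWh
Total energy = 1.665 + 13.8 + 63.29 = 78.76 kWh
Cost = 78.76 kWh × $0.122 = $9.61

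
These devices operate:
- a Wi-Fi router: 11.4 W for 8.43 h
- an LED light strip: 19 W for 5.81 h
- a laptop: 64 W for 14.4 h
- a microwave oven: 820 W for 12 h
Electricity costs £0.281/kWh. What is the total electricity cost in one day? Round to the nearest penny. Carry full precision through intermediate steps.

£3.08

Wi-Fi router: 11.4 W × 8.43 h = 96 Wh = 0.0961 kWh
LED light strip: 19 W × 5.81 h = 110 Wh = 0.1104 kWh
laptop: 64 W × 14.4 h = 922 Wh = 0.9216 kWh
microwave oven: 820 W × 12 h = 9,840 Wh = 9.84 kWh
Total energy = 0.0961 + 0.1104 + 0.9216 + 9.84 = 10.97 kWh
Cost = 10.97 kWh × £0.281 = £3.08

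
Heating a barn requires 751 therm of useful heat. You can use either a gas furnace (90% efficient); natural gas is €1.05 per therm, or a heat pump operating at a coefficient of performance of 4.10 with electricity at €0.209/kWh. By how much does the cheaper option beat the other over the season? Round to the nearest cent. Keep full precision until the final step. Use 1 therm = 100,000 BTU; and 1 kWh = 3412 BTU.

Heat load = 751 therm × 100,000 = 75,100,000 BTU
Gas: input = 75,100,000 / 0.90 = 83,444,444 BTU = 834.4 therm → 834.4 × €1.05 = €876.17
Heat pump: 75,100,000 BTU / 3412 = 22,010 kWh heat; / 4.10 = 5,368 kWh in → × €0.209 = €1,122.00
Difference = |€876.17 − €1,122.00| = €245.83

€245.83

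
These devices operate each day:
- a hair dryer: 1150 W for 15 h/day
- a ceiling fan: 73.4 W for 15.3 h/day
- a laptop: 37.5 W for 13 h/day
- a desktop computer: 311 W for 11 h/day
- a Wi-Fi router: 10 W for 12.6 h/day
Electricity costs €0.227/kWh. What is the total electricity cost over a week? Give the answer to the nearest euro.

€36

hair dryer: 1150 W × 15 h × 7 d = 120,750 Wh = 120.8 kWh
ceiling fan: 73.4 W × 15.3 h × 7 d = 7,861 Wh = 7.861 kWh
laptop: 37.5 W × 13 h × 7 d = 3,412 Wh = 3.413 kWh
desktop computer: 311 W × 11 h × 7 d = 23,947 Wh = 23.95 kWh
Wi-Fi router: 10 W × 12.6 h × 7 d = 882 Wh = 0.882 kWh
Total energy = 120.8 + 7.861 + 3.413 + 23.95 + 0.882 = 156.9 kWh
Cost = 156.9 kWh × €0.227 = €35.61 ≈ €36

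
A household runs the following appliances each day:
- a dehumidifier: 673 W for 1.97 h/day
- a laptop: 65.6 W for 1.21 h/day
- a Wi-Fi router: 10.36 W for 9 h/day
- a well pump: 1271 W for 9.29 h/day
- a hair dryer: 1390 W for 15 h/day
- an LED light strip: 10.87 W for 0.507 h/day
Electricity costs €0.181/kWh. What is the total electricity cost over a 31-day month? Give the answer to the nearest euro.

€192

dehumidifier: 673 W × 1.97 h × 31 d = 41,100 Wh = 41.1 kWh
laptop: 65.6 W × 1.21 h × 31 d = 2,461 Wh = 2.461 kWh
Wi-Fi router: 10.36 W × 9 h × 31 d = 2,890 Wh = 2.89 kWh
well pump: 1271 W × 9.29 h × 31 d = 366,035 Wh = 366 kWh
hair dryer: 1390 W × 15 h × 31 d = 646,350 Wh = 646.4 kWh
LED light strip: 10.87 W × 0.507 h × 31 d = 171 Wh = 0.1708 kWh
Total energy = 41.1 + 2.461 + 2.89 + 366 + 646.4 + 0.1708 = 1,059 kWh
Cost = 1,059 kWh × €0.181 = €191.68 ≈ €192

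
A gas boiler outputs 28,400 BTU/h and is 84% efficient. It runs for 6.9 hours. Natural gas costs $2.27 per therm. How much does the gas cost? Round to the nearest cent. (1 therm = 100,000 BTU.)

Heat delivered = 28,400 BTU/h × 6.9 h = 195,960 BTU
Gas input = 195,960 / 0.84 = 233,286 BTU
= 233,286 / 100,000 = 2.333 therm
Cost = 2.333 × $2.27/therm = $5.30

$5.30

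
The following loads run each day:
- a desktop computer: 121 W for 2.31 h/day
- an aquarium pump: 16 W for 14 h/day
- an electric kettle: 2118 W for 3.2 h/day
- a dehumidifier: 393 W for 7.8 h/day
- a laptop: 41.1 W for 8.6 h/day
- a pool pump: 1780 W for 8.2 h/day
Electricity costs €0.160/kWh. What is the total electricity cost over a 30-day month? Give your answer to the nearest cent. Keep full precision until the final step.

€121.42

desktop computer: 121 W × 2.31 h × 30 d = 8,385 Wh = 8.385 kWh
aquarium pump: 16 W × 14 h × 30 d = 6,720 Wh = 6.72 kWh
electric kettle: 2118 W × 3.2 h × 30 d = 203,328 Wh = 203.3 kWh
dehumidifier: 393 W × 7.8 h × 30 d = 91,962 Wh = 91.96 kWh
laptop: 41.1 W × 8.6 h × 30 d = 10,604 Wh = 10.6 kWh
pool pump: 1780 W × 8.2 h × 30 d = 437,880 Wh = 437.9 kWh
Total energy = 8.385 + 6.72 + 203.3 + 91.96 + 10.6 + 437.9 = 758.9 kWh
Cost = 758.9 kWh × €0.160 = €121.42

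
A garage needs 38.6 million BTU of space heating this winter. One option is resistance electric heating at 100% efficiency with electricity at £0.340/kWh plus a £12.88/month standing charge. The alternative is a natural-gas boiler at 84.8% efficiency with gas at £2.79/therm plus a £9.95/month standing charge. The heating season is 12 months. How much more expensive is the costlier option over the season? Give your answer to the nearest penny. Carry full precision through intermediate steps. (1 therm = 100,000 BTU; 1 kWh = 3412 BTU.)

£2611.61

Heat load = 38.6 × 10⁶ BTU = 38,600,000 BTU
Gas: input = 38,600,000 / 0.848 = 45,518,868 BTU = 455.2 therm → 455.2 × £2.79 = £1,269.98; + 12 × £9.95 standing = £1,389.38
Electric: 38,600,000 BTU / 3412 = 11,310 kWh → × £0.340 = £3,846.42; + 12 × £12.88 standing = £4,000.98
Difference = |£1,389.38 − £4,000.98| = £2,611.61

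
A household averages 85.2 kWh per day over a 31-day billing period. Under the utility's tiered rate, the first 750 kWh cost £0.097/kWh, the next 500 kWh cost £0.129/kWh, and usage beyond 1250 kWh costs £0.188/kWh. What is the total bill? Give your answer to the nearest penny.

£398.80

Usage = 85.2 kWh/day × 31 days = 2641.2 kWh
First 750 kWh × £0.097 = £72.75
Next 500 kWh × £0.129 = £64.50
Remaining 1391.2 kWh × £0.188 = £261.55
Total = £398.80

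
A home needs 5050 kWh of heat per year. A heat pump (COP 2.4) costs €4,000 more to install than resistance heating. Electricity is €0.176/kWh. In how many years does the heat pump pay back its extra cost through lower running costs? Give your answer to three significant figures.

7.72 years

Resistance: 5050 kWh × €0.176 = €888.80/yr
Heat pump: 5050 / 2.4 = 2104 kWh in → × €0.176 = €370.33/yr
Annual savings = €518.47
Payback = €4,000 / €518.47 = 7.72 years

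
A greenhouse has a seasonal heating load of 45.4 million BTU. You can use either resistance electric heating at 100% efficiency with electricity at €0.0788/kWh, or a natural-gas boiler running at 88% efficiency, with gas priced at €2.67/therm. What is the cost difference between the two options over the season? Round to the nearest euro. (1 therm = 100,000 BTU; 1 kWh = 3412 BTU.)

Heat load = 45.4 × 10⁶ BTU = 45,400,000 BTU
Gas: input = 45,400,000 / 0.88 = 51,590,909 BTU = 515.9 therm → 515.9 × €2.67 = €1,377.48
Electric: 45,400,000 BTU / 3412 = 13,310 kWh → × €0.0788 = €1,048.51
Difference = |€1,377.48 − €1,048.51| = €328.97 ≈ €329

€329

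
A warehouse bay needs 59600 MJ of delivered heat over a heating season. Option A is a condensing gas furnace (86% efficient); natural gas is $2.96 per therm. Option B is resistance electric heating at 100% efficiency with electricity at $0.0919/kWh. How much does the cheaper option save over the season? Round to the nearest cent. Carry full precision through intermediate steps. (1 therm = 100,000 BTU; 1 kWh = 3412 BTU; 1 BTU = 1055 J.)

Heat load = 59600 MJ = 59,600,000,000 J / 1055 = 56,492,891 BTU
Gas: input = 56,492,891 / 0.86 = 65,689,408 BTU = 656.9 therm → 656.9 × $2.96 = $1,944.41
Electric: 56,492,891 BTU / 3412 = 16,560 kWh → × $0.0919 = $1,521.60
Difference = |$1,944.41 − $1,521.60| = $422.81

$422.81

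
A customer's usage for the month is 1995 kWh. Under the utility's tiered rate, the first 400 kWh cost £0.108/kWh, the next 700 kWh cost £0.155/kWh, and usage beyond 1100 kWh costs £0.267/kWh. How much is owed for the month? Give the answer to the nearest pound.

£391

First 400 kWh × £0.108 = £43.20
Next 700 kWh × £0.155 = £108.50
Remaining 895 kWh × £0.267 = £238.97
Total = £390.67 ≈ £391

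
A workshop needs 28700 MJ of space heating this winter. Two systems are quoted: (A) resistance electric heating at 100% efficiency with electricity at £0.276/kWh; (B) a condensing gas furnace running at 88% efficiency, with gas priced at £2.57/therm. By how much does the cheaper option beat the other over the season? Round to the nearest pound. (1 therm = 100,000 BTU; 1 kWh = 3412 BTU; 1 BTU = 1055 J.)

£1406

Heat load = 28700 MJ = 28,700,000,000 J / 1055 = 27,203,791 BTU
Gas: input = 27,203,791 / 0.88 = 30,913,399 BTU = 309.1 therm → 309.1 × £2.57 = £794.47
Electric: 27,203,791 BTU / 3412 = 7,973 kWh → × £0.276 = £2,200.54
Difference = |£794.47 − £2,200.54| = £1,406.07 ≈ £1406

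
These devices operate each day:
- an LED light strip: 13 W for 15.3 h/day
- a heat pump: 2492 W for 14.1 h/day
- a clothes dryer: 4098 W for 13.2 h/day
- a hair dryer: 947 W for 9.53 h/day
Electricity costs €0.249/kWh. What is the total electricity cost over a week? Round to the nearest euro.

LED light strip: 13 W × 15.3 h × 7 d = 1,392 Wh = 1.392 kWh
heat pump: 2492 W × 14.1 h × 7 d = 245,960 Wh = 246 kWh
clothes dryer: 4098 W × 13.2 h × 7 d = 378,655 Wh = 378.7 kWh
hair dryer: 947 W × 9.53 h × 7 d = 63,174 Wh = 63.17 kWh
Total energy = 1.392 + 246 + 378.7 + 63.17 = 689.2 kWh
Cost = 689.2 kWh × €0.249 = €171.61 ≈ €172

€172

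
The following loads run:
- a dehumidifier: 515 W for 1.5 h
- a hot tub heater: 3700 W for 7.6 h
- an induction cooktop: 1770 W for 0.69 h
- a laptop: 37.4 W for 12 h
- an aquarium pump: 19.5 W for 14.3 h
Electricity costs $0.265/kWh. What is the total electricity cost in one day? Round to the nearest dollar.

dehumidifier: 515 W × 1.5 h = 772 Wh = 0.7725 kWh
hot tub heater: 3700 W × 7.6 h = 28,120 Wh = 28.12 kWh
induction cooktop: 1770 W × 0.69 h = 1,221 Wh = 1.221 kWh
laptop: 37.4 W × 12 h = 449 Wh = 0.4488 kWh
aquarium pump: 19.5 W × 14.3 h = 279 Wh = 0.2789 kWh
Total energy = 0.7725 + 28.12 + 1.221 + 0.4488 + 0.2789 = 30.84 kWh
Cost = 30.84 kWh × $0.265 = $8.17 ≈ $8

$8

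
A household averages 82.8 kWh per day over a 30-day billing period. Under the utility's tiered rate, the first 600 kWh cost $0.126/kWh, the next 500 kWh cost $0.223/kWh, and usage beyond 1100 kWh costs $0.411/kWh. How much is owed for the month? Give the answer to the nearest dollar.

$756

Usage = 82.8 kWh/day × 30 days = 2484 kWh
First 600 kWh × $0.126 = $75.60
Next 500 kWh × $0.223 = $111.50
Remaining 1384 kWh × $0.411 = $568.82
Total = $755.92 ≈ $756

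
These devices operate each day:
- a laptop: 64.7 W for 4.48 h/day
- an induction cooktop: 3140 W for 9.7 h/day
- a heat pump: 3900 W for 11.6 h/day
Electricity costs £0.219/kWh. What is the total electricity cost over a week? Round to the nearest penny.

£116.49

laptop: 64.7 W × 4.48 h × 7 d = 2,029 Wh = 2.029 kWh
induction cooktop: 3140 W × 9.7 h × 7 d = 213,206 Wh = 213.2 kWh
heat pump: 3900 W × 11.6 h × 7 d = 316,680 Wh = 316.7 kWh
Total energy = 2.029 + 213.2 + 316.7 = 531.9 kWh
Cost = 531.9 kWh × £0.219 = £116.49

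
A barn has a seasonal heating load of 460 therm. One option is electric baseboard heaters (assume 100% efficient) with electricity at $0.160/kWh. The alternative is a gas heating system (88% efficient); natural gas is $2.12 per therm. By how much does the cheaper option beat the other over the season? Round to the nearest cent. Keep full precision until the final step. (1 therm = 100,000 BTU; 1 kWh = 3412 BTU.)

$1048.91

Heat load = 460 therm × 100,000 = 46,000,000 BTU
Gas: input = 46,000,000 / 0.88 = 52,272,727 BTU = 522.7 therm → 522.7 × $2.12 = $1,108.18
Electric: 46,000,000 BTU / 3412 = 13,480 kWh → × $0.160 = $2,157.09
Difference = |$1,108.18 − $2,157.09| = $1,048.91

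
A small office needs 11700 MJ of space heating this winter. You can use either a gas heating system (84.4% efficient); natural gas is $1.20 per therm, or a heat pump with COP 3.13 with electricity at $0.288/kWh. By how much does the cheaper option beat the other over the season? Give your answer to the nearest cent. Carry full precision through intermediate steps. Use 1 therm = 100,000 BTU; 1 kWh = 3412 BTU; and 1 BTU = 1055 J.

$141.39

Heat load = 11700 MJ = 11,700,000,000 J / 1055 = 11,090,047 BTU
Gas: input = 11,090,047 / 0.844 = 13,139,867 BTU = 131.4 therm → 131.4 × $1.20 = $157.68
Heat pump: 11,090,047 BTU / 3412 = 3,250 kWh heat; / 3.13 = 1,038 kWh in → × $0.288 = $299.07
Difference = |$157.68 − $299.07| = $141.39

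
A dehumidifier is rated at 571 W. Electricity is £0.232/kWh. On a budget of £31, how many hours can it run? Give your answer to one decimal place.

234.0 h

Energy budget = £31 / £0.232 per kWh = 133.6 kWh = 133,621 Wh
Runtime = 133,621 Wh / 571 W = 234 h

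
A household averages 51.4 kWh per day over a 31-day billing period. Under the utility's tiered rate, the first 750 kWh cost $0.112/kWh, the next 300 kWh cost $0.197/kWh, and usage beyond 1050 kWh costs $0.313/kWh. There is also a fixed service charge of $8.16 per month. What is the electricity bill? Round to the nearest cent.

Usage = 51.4 kWh/day × 31 days = 1593.4 kWh
First 750 kWh × $0.112 = $84.00
Next 300 kWh × $0.197 = $59.10
Remaining 543.4 kWh × $0.313 = $170.08
Energy charge = $313.18; + service $8.16 = $321.34

$321.34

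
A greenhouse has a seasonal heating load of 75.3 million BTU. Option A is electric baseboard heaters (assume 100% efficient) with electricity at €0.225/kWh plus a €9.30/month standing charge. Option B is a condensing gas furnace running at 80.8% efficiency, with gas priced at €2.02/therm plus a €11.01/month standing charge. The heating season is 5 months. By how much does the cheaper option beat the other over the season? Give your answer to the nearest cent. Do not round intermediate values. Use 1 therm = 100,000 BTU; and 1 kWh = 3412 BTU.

€3074.51

Heat load = 75.3 × 10⁶ BTU = 75,300,000 BTU
Gas: input = 75,300,000 / 0.808 = 93,193,069 BTU = 931.9 therm → 931.9 × €2.02 = €1,882.50; + 5 × €11.01 standing = €1,937.55
Electric: 75,300,000 BTU / 3412 = 22,070 kWh → × €0.225 = €4,965.56; + 5 × €9.30 standing = €5,012.06
Difference = |€1,937.55 − €5,012.06| = €3,074.51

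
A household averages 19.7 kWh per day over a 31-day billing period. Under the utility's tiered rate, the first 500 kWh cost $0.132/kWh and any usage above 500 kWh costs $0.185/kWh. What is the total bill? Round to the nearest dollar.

$86

Usage = 19.7 kWh/day × 31 days = 610.7 kWh
First 500 kWh × $0.132 = $66.00
Remaining 110.7 kWh × $0.185 = $20.48
Total = $86.48 ≈ $86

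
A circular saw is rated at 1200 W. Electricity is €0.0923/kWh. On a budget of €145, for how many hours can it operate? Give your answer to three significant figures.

1310 h

Energy budget = €145 / €0.0923 per kWh = 1,571 kWh = 1,570,964 Wh
Runtime = 1,570,964 Wh / 1200 W = 1,309 h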